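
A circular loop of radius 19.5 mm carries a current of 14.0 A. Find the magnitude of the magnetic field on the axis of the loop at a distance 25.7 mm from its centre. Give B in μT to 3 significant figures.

On the axis of a circular loop, B = μ₀IR² / [2(R²+z²)^(3/2)].
R² + z² = (0.0195)² + (0.0257)² = 0.001041 m², and (R²+z²)^(3/2) = 3.36×10⁻⁵ m³.
B = (4π×10⁻⁷ × 14.0 × 0.0003802) / (2 × 3.36×10⁻⁵) = 9.96×10⁻⁵ T.

B ≈ 99.6 μT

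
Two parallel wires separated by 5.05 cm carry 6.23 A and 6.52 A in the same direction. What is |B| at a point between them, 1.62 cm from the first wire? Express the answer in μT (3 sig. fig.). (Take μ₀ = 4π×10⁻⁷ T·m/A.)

B ≈ 38.9 μT

Each long wire gives B = μ₀I/(2πd). Distances are d₁ = 0.0162 m and d₂ = 0.0343 m.
B₁ = 7.69×10⁻⁵ T, B₂ = 3.80×10⁻⁵ T.
Between parallel currents the two contributions point in opposite directions, so they subtract. B = |B₁ − B₂| = |7.69×10⁻⁵ − 3.80×10⁻⁵| = 3.89×10⁻⁵ T.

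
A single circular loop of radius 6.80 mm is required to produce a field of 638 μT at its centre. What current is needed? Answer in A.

I ≈ 6.90 A

At the centre of a circular loop B = μ₀I/(2R), so I = 2RB/μ₀.
With R = 0.0068 m, I = 2 × 0.0068 × 6.38×10⁻⁴ / (4π×10⁻⁷) = 6.90 A.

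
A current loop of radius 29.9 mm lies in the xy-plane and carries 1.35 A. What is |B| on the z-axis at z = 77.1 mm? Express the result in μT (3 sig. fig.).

On the axis of a circular loop, B = μ₀IR² / [2(R²+z²)^(3/2)].
R² + z² = (0.0299)² + (0.0771)² = 0.006838 m², and (R²+z²)^(3/2) = 5.66×10⁻⁴ m³.
B = (4π×10⁻⁷ × 1.35 × 0.000894) / (2 × 5.66×10⁻⁴) = 1.34×10⁻⁶ T.

B ≈ 1.34 μT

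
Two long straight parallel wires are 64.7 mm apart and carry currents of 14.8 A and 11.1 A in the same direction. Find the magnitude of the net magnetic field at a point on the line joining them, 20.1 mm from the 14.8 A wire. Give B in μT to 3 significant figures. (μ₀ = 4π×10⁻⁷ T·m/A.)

B ≈ 97.5 μT

Each long wire gives B = μ₀I/(2πd). Distances are d₁ = 0.0201 m and d₂ = 0.0446 m.
B₁ = 1.47×10⁻⁴ T, B₂ = 4.98×10⁻⁵ T.
Between parallel currents the two contributions point in opposite directions, so they subtract. B = |B₁ − B₂| = |1.47×10⁻⁴ − 4.98×10⁻⁵| = 9.75×10⁻⁵ T.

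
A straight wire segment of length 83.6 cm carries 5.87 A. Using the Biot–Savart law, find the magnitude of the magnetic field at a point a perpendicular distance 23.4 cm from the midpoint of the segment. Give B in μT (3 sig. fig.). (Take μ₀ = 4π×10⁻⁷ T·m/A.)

For a finite straight segment, B = (μ₀I/4πd)(sinθ₁ + sinθ₂), where θ₁, θ₂ are the angles from the perpendicular to each end.
The perpendicular from the point meets the wire at its midpoint, so each end is L/2 = 0.418 m away along the wire.
sinθ₁ = 0.418/√(0.418²+0.234²) = 0.8726; sinθ₂ = 0.418/√(0.418²+0.234²) = 0.8726.
B = (4π×10⁻⁷ × 5.87) / (4π × 0.234) × (0.8726 + 0.8726) = 4.38×10⁻⁶ T.

B ≈ 4.38 μT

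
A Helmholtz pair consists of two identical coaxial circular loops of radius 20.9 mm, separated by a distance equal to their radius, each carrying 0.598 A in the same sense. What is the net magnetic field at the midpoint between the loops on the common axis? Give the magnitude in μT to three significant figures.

Each loop contributes B = μ₀IR²/[2(R²+z²)^(3/2)] on the axis, with z measured from that loop.
Loop 1 (z = 0.01045 m): B₁ = 1.29×10⁻⁵ T. Loop 2 (z = 0.01045 m): B₂ = 1.29×10⁻⁵ T.
The fields add: B = B₁ + B₂ = 2.57×10⁻⁵ T.

B ≈ 25.7 μT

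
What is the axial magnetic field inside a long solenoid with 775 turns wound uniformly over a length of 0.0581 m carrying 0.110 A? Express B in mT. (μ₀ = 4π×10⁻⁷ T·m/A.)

Inside a long solenoid, B = μ₀nI with n = 1.334×10⁴ turns/m.
B = 4π×10⁻⁷ × 1.334×10⁴ × 0.110 = 1.84×10⁻³ T.

B ≈ 1.84 mT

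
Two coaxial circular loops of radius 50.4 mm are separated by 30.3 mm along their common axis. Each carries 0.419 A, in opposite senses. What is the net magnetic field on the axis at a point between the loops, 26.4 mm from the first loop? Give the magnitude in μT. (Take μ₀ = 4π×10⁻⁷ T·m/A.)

B ≈ 1.55 μT

Each loop contributes B = μ₀IR²/[2(R²+z²)^(3/2)] on the axis, with z measured from that loop.
Loop 1 (z = 0.0264 m): B₁ = 3.63×10⁻⁶ T. Loop 2 (z = 0.0039 m): B₂ = 5.18×10⁻⁶ T.
The fields oppose: B = |B₁ − B₂| = 1.55×10⁻⁶ T.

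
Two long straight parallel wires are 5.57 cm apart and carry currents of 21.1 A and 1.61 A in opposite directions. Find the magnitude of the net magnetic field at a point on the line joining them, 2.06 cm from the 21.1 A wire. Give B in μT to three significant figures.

B ≈ 214 μT

Each long wire gives B = μ₀I/(2πd). Distances are d₁ = 0.0206 m and d₂ = 0.0351 m.
B₁ = 2.05×10⁻⁴ T, B₂ = 9.17×10⁻⁶ T.
Between antiparallel currents both contributions point the same way, so they add. B = B₁ + B₂ = 2.05×10⁻⁴ + 9.17×10⁻⁶ = 2.14×10⁻⁴ T.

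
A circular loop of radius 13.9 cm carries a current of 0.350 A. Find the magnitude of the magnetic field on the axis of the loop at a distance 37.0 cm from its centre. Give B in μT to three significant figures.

On the axis of a circular loop, B = μ₀IR² / [2(R²+z²)^(3/2)].
R² + z² = (0.139)² + (0.37)² = 0.1562 m², and (R²+z²)^(3/2) = 6.17×10⁻² m³.
B = (4π×10⁻⁷ × 0.350 × 0.01932) / (2 × 6.17×10⁻²) = 6.88×10⁻⁸ T.

B ≈ 0.0688 μT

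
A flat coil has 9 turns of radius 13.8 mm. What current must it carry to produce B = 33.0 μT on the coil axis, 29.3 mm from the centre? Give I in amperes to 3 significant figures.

I ≈ 1.04 A

For an N-turn coil, B = Nμ₀IR²/[2(R²+z²)^(3/2)] with R = 0.0138 m, z = 0.0293 m, so I = 2B(R²+z²)^(3/2)/(Nμ₀R²) = 2 × 3.30×10⁻⁵ × 3.40×10⁻⁵ / (9 × 4π×10⁻⁷ × 0.0001904) = 1.04 A.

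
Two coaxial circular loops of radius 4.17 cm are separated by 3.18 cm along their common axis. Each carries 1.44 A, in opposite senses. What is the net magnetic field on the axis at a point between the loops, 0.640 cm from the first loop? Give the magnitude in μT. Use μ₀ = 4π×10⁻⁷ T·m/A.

Each loop contributes B = μ₀IR²/[2(R²+z²)^(3/2)] on the axis, with z measured from that loop.
Loop 1 (z = 0.0064 m): B₁ = 2.10×10⁻⁵ T. Loop 2 (z = 0.0254 m): B₂ = 1.35×10⁻⁵ T.
The fields oppose: B = |B₁ − B₂| = 7.44×10⁻⁶ T.

B ≈ 7.44 μT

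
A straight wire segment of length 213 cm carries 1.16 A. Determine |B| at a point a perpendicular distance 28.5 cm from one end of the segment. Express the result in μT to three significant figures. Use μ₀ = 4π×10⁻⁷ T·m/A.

For a finite straight segment, B = (μ₀I/4πd)(sinθ₁ + sinθ₂), where θ₁, θ₂ are the angles from the perpendicular to each end.
The perpendicular foot is at one end, so the two end-offsets along the wire are 0 and L = 2.13 m.
sinθ₁ = 0/√(0²+0.285²) = 0.0000; sinθ₂ = 2.13/√(2.13²+0.285²) = 0.9912.
B = (4π×10⁻⁷ × 1.16) / (4π × 0.285) × (0.0000 + 0.9912) = 4.03×10⁻⁷ T.

B ≈ 0.403 μT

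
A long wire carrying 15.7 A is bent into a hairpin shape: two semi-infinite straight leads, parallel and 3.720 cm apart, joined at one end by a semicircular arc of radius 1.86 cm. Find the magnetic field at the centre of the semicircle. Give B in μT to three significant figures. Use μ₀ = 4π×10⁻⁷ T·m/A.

B ≈ 434 μT

The semicircular arc contributes B_arc = μ₀I·π/(4πR) = μ₀I/(4R) = 2.65×10⁻⁴ T.
Each semi-infinite lead is at perpendicular distance R = 0.0186 m from the centre, with the perpendicular foot at its near end, so it contributes μ₀I/(4πR); both point the same way, together 1.69×10⁻⁴ T.
Arc and leads all point the same direction: B = 2.65×10⁻⁴ + 1.69×10⁻⁴ = 4.34×10⁻⁴ T.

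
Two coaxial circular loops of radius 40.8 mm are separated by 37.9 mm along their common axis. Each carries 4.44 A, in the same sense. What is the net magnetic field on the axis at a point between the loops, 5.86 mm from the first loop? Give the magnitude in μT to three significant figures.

B ≈ 99.6 μT

Each loop contributes B = μ₀IR²/[2(R²+z²)^(3/2)] on the axis, with z measured from that loop.
Loop 1 (z = 0.00586 m): B₁ = 6.63×10⁻⁵ T. Loop 2 (z = 0.03204 m): B₂ = 3.33×10⁻⁵ T.
The fields add: B = B₁ + B₂ = 9.96×10⁻⁵ T.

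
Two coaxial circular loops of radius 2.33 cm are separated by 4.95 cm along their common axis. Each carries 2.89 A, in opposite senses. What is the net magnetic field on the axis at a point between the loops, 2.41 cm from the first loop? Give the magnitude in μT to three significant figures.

B ≈ 2.10 μT

Each loop contributes B = μ₀IR²/[2(R²+z²)^(3/2)] on the axis, with z measured from that loop.
Loop 1 (z = 0.0241 m): B₁ = 2.62×10⁻⁵ T. Loop 2 (z = 0.0254 m): B₂ = 2.41×10⁻⁵ T.
The fields oppose: B = |B₁ − B₂| = 2.10×10⁻⁶ T.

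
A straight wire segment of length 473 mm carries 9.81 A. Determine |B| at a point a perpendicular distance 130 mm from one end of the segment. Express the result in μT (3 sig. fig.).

For a finite straight segment, B = (μ₀I/4πd)(sinθ₁ + sinθ₂), where θ₁, θ₂ are the angles from the perpendicular to each end.
The perpendicular foot is at one end, so the two end-offsets along the wire are 0 and L = 0.473 m.
sinθ₁ = 0/√(0²+0.13²) = 0.0000; sinθ₂ = 0.473/√(0.473²+0.13²) = 0.9642.
B = (4π×10⁻⁷ × 9.81) / (4π × 0.13) × (0.0000 + 0.9642) = 7.28×10⁻⁶ T.

B ≈ 7.28 μT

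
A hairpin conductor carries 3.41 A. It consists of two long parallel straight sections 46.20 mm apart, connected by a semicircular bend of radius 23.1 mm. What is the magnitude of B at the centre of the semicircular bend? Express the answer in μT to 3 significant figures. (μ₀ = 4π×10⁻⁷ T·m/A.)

The semicircular arc contributes B_arc = μ₀I·π/(4πR) = μ₀I/(4R) = 4.64×10⁻⁵ T.
Each semi-infinite lead is at perpendicular distance R = 0.0231 m from the centre, with the perpendicular foot at its near end, so it contributes μ₀I/(4πR); both point the same way, together 2.95×10⁻⁵ T.
Arc and leads all point the same direction: B = 4.64×10⁻⁵ + 2.95×10⁻⁵ = 7.59×10⁻⁵ T.

B ≈ 75.9 μT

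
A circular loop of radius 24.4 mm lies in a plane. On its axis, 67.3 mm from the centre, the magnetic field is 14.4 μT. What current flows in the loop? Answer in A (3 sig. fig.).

On the axis of a loop, B = μ₀IR²/[2(R²+z²)^(3/2)], so I = 2B(R²+z²)^(3/2)/(μ₀R²).
R² + z² = 0.0005954 + 0.004529 = 0.005125 m²; raised to 3/2 gives 3.67×10⁻⁴ m³.
I = 2 × 1.44×10⁻⁵ × 3.67×10⁻⁴ / (1.26×10⁻⁶ × 0.0005954) = 14.1 A.

I ≈ 14.1 A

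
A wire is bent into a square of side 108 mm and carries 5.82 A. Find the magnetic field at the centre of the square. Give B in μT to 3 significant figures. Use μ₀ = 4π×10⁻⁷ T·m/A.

Each side is a finite straight segment at perpendicular distance d = a/(2 tan(π/4)) = 0.054 m from the centre, with end-angles ±π/4.
One side contributes B₁ = (μ₀I/4πd)·2 sin(π/4) = 1.52×10⁻⁵ T.
All 4 sides add in the same direction: B = 4 × 1.52×10⁻⁵ = 6.10×10⁻⁵ T.

B ≈ 61.0 μT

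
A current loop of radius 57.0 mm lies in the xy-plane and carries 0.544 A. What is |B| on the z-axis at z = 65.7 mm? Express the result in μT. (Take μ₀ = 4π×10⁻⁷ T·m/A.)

B ≈ 1.69 μT

On the axis of a circular loop, B = μ₀IR² / [2(R²+z²)^(3/2)].
R² + z² = (0.057)² + (0.0657)² = 0.007565 m², and (R²+z²)^(3/2) = 6.58×10⁻⁴ m³.
B = (4π×10⁻⁷ × 0.544 × 0.003249) / (2 × 6.58×10⁻⁴) = 1.69×10⁻⁶ T.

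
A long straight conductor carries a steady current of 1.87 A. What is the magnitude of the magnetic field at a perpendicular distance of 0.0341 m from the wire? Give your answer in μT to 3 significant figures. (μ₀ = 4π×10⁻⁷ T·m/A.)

For an infinitely long straight wire, B = μ₀I/(2πd).
B = (4π×10⁻⁷ × 1.87) / (2π × 0.0341) = 1.10×10⁻⁵ T.

B ≈ 11.0 μT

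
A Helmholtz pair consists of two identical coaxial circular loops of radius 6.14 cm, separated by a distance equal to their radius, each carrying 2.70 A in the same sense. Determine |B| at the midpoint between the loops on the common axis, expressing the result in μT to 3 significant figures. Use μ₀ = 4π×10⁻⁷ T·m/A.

B ≈ 39.5 μT

Each loop contributes B = μ₀IR²/[2(R²+z²)^(3/2)] on the axis, with z measured from that loop.
Loop 1 (z = 0.0307 m): B₁ = 1.98×10⁻⁵ T. Loop 2 (z = 0.0307 m): B₂ = 1.98×10⁻⁵ T.
The fields add: B = B₁ + B₂ = 3.95×10⁻⁵ T.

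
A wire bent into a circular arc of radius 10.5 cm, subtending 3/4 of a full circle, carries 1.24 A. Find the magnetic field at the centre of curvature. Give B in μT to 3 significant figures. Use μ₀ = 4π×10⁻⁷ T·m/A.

The Biot–Savart field of a circular arc at its centre is B = μ₀Iφ/(4πR), with φ = 4.712 rad.
B = (4π×10⁻⁷ × 1.24 × 4.712) / (4π × 0.105) = 5.57×10⁻⁶ T.

B ≈ 5.57 μT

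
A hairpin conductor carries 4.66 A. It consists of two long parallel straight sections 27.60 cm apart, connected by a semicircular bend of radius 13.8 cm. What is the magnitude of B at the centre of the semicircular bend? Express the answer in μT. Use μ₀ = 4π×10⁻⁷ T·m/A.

B ≈ 17.4 μT

The semicircular arc contributes B_arc = μ₀I·π/(4πR) = μ₀I/(4R) = 1.06×10⁻⁵ T.
Each semi-infinite lead is at perpendicular distance R = 0.138 m from the centre, with the perpendicular foot at its near end, so it contributes μ₀I/(4πR); both point the same way, together 6.75×10⁻⁶ T.
Arc and leads all point the same direction: B = 1.06×10⁻⁵ + 6.75×10⁻⁶ = 1.74×10⁻⁵ T.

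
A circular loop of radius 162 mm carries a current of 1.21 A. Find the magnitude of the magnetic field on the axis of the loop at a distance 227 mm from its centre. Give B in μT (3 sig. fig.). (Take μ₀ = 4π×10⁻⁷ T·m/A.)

On the axis of a circular loop, B = μ₀IR² / [2(R²+z²)^(3/2)].
R² + z² = (0.162)² + (0.227)² = 0.07777 m², and (R²+z²)^(3/2) = 2.17×10⁻² m³.
B = (4π×10⁻⁷ × 1.21 × 0.02624) / (2 × 2.17×10⁻²) = 9.20×10⁻⁷ T.

B ≈ 0.920 μT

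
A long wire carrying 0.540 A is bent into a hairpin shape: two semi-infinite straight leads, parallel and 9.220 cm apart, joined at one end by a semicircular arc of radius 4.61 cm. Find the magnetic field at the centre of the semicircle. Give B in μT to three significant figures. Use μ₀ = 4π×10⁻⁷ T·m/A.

B ≈ 6.02 μT

The semicircular arc contributes B_arc = μ₀I·π/(4πR) = μ₀I/(4R) = 3.68×10⁻⁶ T.
Each semi-infinite lead is at perpendicular distance R = 0.0461 m from the centre, with the perpendicular foot at its near end, so it contributes μ₀I/(4πR); both point the same way, together 2.34×10⁻⁶ T.
Arc and leads all point the same direction: B = 3.68×10⁻⁶ + 2.34×10⁻⁶ = 6.02×10⁻⁶ T.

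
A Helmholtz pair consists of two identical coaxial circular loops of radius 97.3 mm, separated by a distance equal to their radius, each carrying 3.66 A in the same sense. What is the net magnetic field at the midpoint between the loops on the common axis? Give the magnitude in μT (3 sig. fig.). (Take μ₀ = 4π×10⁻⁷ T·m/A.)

B ≈ 33.8 μT

Each loop contributes B = μ₀IR²/[2(R²+z²)^(3/2)] on the axis, with z measured from that loop.
Loop 1 (z = 0.04865 m): B₁ = 1.69×10⁻⁵ T. Loop 2 (z = 0.04865 m): B₂ = 1.69×10⁻⁵ T.
The fields add: B = B₁ + B₂ = 3.38×10⁻⁵ T.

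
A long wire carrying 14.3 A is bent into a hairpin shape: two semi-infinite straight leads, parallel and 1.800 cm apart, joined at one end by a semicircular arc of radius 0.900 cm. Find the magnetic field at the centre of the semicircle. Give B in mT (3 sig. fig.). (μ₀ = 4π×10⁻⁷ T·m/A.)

The semicircular arc contributes B_arc = μ₀I·π/(4πR) = μ₀I/(4R) = 4.99×10⁻⁴ T.
Each semi-infinite lead is at perpendicular distance R = 0.009 m from the centre, with the perpendicular foot at its near end, so it contributes μ₀I/(4πR); both point the same way, together 3.18×10⁻⁴ T.
Arc and leads all point the same direction: B = 4.99×10⁻⁴ + 3.18×10⁻⁴ = 8.17×10⁻⁴ T.

B ≈ 0.817 mT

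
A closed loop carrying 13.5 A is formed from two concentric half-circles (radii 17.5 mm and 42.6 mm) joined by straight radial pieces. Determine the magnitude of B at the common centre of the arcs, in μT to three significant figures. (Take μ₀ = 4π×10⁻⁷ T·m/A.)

The radial connectors point toward the centre, so dl × r̂ = 0 and they contribute nothing.
Each semicircle gives μ₀I/(4R): inner arc 2.42×10⁻⁴ T, outer arc 9.96×10⁻⁵ T.
The two arcs carry current in opposite angular senses, so their fields oppose: B = |2.42×10⁻⁴ − 9.96×10⁻⁵| = 1.43×10⁻⁴ T.

B ≈ 143 μT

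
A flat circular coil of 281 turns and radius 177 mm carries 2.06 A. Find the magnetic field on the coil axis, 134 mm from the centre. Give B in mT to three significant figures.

B ≈ 1.04 mT

For an N-turn flat coil, B = Nμ₀IR²/[2(R²+z²)^(3/2)] with R = 0.177 m, z = 0.134 m.
B = 281 × 3.71×10⁻⁶ T = 1.04×10⁻³ T.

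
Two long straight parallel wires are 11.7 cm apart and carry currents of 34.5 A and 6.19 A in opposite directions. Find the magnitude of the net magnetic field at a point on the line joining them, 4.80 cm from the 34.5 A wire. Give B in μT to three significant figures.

B ≈ 162 μT

Each long wire gives B = μ₀I/(2πd). Distances are d₁ = 0.048 m and d₂ = 0.069 m.
B₁ = 1.44×10⁻⁴ T, B₂ = 1.79×10⁻⁵ T.
Between antiparallel currents both contributions point the same way, so they add. B = B₁ + B₂ = 1.44×10⁻⁴ + 1.79×10⁻⁵ = 1.62×10⁻⁴ T.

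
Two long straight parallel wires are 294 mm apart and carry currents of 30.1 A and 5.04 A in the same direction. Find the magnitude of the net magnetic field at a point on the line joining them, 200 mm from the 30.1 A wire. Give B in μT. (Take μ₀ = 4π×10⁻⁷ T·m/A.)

B ≈ 19.4 μT

Each long wire gives B = μ₀I/(2πd). Distances are d₁ = 0.2 m and d₂ = 0.094 m.
B₁ = 3.01×10⁻⁵ T, B₂ = 1.07×10⁻⁵ T.
Between parallel currents the two contributions point in opposite directions, so they subtract. B = |B₁ − B₂| = |3.01×10⁻⁵ − 1.07×10⁻⁵| = 1.94×10⁻⁵ T.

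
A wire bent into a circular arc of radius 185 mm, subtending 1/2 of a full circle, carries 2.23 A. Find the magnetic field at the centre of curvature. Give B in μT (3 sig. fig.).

B ≈ 3.79 μT

The Biot–Savart field of a circular arc at its centre is B = μ₀Iφ/(4πR), with φ = 3.142 rad.
B = (4π×10⁻⁷ × 2.23 × 3.142) / (4π × 0.185) = 3.79×10⁻⁶ T.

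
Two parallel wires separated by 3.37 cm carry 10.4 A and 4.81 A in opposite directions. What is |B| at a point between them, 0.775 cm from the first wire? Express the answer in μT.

Each long wire gives B = μ₀I/(2πd). Distances are d₁ = 0.00775 m and d₂ = 0.02595 m.
B₁ = 2.68×10⁻⁴ T, B₂ = 3.71×10⁻⁵ T.
Between antiparallel currents both contributions point the same way, so they add. B = B₁ + B₂ = 2.68×10⁻⁴ + 3.71×10⁻⁵ = 3.05×10⁻⁴ T.

B ≈ 305 μT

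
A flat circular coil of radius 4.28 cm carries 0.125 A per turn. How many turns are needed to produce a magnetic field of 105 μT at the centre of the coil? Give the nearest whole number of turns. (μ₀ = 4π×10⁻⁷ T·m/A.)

For an N-turn coil, B = Nμ₀I/(2R). A single turn gives B₁ = 1.84×10⁻⁶ T with R = 0.0428 m.
N = B/B₁ = 1.05×10⁻⁴ / 1.84×10⁻⁶ = 57.22.

N = 57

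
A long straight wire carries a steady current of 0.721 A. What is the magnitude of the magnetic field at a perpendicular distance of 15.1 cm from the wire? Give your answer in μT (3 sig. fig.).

For an infinitely long straight wire, B = μ₀I/(2πd).
B = (4π×10⁻⁷ × 0.721) / (2π × 0.151) = 9.55×10⁻⁷ T.

B ≈ 0.955 μT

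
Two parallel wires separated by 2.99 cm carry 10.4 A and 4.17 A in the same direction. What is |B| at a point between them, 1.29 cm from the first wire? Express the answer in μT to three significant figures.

Each long wire gives B = μ₀I/(2πd). Distances are d₁ = 0.0129 m and d₂ = 0.017 m.
B₁ = 1.61×10⁻⁴ T, B₂ = 4.91×10⁻⁵ T.
Between parallel currents the two contributions point in opposite directions, so they subtract. B = |B₁ − B₂| = |1.61×10⁻⁴ − 4.91×10⁻⁵| = 1.12×10⁻⁴ T.

B ≈ 112 μT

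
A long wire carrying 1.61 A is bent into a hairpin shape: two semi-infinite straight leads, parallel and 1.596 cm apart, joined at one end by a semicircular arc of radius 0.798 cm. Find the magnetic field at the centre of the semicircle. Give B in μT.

The semicircular arc contributes B_arc = μ₀I·π/(4πR) = μ₀I/(4R) = 6.34×10⁻⁵ T.
Each semi-infinite lead is at perpendicular distance R = 0.00798 m from the centre, with the perpendicular foot at its near end, so it contributes μ₀I/(4πR); both point the same way, together 4.04×10⁻⁵ T.
Arc and leads all point the same direction: B = 6.34×10⁻⁵ + 4.04×10⁻⁵ = 1.04×10⁻⁴ T.

B ≈ 104 μT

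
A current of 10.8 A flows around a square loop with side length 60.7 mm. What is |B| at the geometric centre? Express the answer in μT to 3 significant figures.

B ≈ 201 μT

Each side is a finite straight segment at perpendicular distance d = a/(2 tan(π/4)) = 0.03035 m from the centre, with end-angles ±π/4.
One side contributes B₁ = (μ₀I/4πd)·2 sin(π/4) = 5.03×10⁻⁵ T.
All 4 sides add in the same direction: B = 4 × 5.03×10⁻⁵ = 2.01×10⁻⁴ T.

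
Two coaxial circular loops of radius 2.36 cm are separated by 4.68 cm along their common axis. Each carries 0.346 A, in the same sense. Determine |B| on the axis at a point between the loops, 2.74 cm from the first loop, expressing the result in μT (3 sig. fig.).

Each loop contributes B = μ₀IR²/[2(R²+z²)^(3/2)] on the axis, with z measured from that loop.
Loop 1 (z = 0.0274 m): B₁ = 2.56×10⁻⁶ T. Loop 2 (z = 0.0194 m): B₂ = 4.25×10⁻⁶ T.
The fields add: B = B₁ + B₂ = 6.81×10⁻⁶ T.

B ≈ 6.81 μT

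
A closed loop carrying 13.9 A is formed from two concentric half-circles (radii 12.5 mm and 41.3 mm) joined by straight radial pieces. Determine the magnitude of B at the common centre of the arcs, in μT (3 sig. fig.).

B ≈ 244 μT

The radial connectors point toward the centre, so dl × r̂ = 0 and they contribute nothing.
Each semicircle gives μ₀I/(4R): inner arc 3.49×10⁻⁴ T, outer arc 1.06×10⁻⁴ T.
The two arcs carry current in opposite angular senses, so their fields oppose: B = |3.49×10⁻⁴ − 1.06×10⁻⁴| = 2.44×10⁻⁴ T.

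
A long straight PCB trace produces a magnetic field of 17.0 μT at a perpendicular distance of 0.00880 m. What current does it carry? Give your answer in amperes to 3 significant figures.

I ≈ 0.748 A

For a long straight wire B = μ₀I/(2πd), so I = 2πdB/μ₀.
I = 2π × 0.0088 × 1.70×10⁻⁵ / (4π×10⁻⁷) = 0.748 A.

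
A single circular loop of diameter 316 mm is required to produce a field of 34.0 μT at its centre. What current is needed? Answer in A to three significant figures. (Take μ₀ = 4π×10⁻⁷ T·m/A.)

At the centre of a circular loop B = μ₀I/(2R), so I = 2RB/μ₀.
With R = 0.158 m, I = 2 × 0.158 × 3.40×10⁻⁵ / (4π×10⁻⁷) = 8.55 A.

I ≈ 8.55 A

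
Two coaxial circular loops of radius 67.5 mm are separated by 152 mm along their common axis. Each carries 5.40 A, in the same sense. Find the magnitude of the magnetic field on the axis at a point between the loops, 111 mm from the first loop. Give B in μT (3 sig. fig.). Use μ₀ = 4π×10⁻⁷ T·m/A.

B ≈ 38.4 μT

Each loop contributes B = μ₀IR²/[2(R²+z²)^(3/2)] on the axis, with z measured from that loop.
Loop 1 (z = 0.111 m): B₁ = 7.05×10⁻⁶ T. Loop 2 (z = 0.041 m): B₂ = 3.14×10⁻⁵ T.
The fields add: B = B₁ + B₂ = 3.84×10⁻⁵ T.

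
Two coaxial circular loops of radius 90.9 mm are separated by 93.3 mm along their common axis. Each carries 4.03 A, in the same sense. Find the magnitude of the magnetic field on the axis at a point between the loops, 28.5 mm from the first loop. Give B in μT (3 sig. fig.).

Each loop contributes B = μ₀IR²/[2(R²+z²)^(3/2)] on the axis, with z measured from that loop.
Loop 1 (z = 0.0285 m): B₁ = 2.42×10⁻⁵ T. Loop 2 (z = 0.0648 m): B₂ = 1.50×10⁻⁵ T.
The fields add: B = B₁ + B₂ = 3.92×10⁻⁵ T.

B ≈ 39.2 μT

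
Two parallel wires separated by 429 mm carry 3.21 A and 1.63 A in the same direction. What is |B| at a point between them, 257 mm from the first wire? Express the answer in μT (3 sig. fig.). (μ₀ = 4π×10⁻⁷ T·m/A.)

Each long wire gives B = μ₀I/(2πd). Distances are d₁ = 0.257 m and d₂ = 0.172 m.
B₁ = 2.50×10⁻⁶ T, B₂ = 1.90×10⁻⁶ T.
Between parallel currents the two contributions point in opposite directions, so they subtract. B = |B₁ − B₂| = |2.50×10⁻⁶ − 1.90×10⁻⁶| = 6.03×10⁻⁷ T.

B ≈ 0.603 μT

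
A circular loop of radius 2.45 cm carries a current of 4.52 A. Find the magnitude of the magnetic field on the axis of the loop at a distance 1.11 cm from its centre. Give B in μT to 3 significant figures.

B ≈ 87.6 μT

On the axis of a circular loop, B = μ₀IR² / [2(R²+z²)^(3/2)].
R² + z² = (0.0245)² + (0.0111)² = 0.0007235 m², and (R²+z²)^(3/2) = 1.95×10⁻⁵ m³.
B = (4π×10⁻⁷ × 4.52 × 0.0006003) / (2 × 1.95×10⁻⁵) = 8.76×10⁻⁵ T.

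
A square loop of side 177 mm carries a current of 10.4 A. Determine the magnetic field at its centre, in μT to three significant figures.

Each side is a finite straight segment at perpendicular distance d = a/(2 tan(π/4)) = 0.0885 m from the centre, with end-angles ±π/4.
One side contributes B₁ = (μ₀I/4πd)·2 sin(π/4) = 1.66×10⁻⁵ T.
All 4 sides add in the same direction: B = 4 × 1.66×10⁻⁵ = 6.65×10⁻⁵ T.

B ≈ 66.5 μT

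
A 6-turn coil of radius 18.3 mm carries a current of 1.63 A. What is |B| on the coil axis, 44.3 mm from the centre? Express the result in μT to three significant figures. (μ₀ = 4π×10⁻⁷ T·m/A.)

B ≈ 18.7 μT

For an N-turn flat coil, B = Nμ₀IR²/[2(R²+z²)^(3/2)] with R = 0.0183 m, z = 0.0443 m.
B = 6 × 3.11×10⁻⁶ T = 1.87×10⁻⁵ T.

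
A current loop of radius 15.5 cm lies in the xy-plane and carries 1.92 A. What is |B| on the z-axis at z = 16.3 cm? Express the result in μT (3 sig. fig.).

On the axis of a circular loop, B = μ₀IR² / [2(R²+z²)^(3/2)].
R² + z² = (0.155)² + (0.163)² = 0.05059 m², and (R²+z²)^(3/2) = 1.14×10⁻² m³.
B = (4π×10⁻⁷ × 1.92 × 0.02403) / (2 × 1.14×10⁻²) = 2.55×10⁻⁶ T.

B ≈ 2.55 μT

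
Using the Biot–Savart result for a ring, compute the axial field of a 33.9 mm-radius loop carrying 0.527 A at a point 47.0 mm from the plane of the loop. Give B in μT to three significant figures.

On the axis of a circular loop, B = μ₀IR² / [2(R²+z²)^(3/2)].
R² + z² = (0.0339)² + (0.047)² = 0.003358 m², and (R²+z²)^(3/2) = 1.95×10⁻⁴ m³.
B = (4π×10⁻⁷ × 0.527 × 0.001149) / (2 × 1.95×10⁻⁴) = 1.96×10⁻⁶ T.

B ≈ 1.96 μT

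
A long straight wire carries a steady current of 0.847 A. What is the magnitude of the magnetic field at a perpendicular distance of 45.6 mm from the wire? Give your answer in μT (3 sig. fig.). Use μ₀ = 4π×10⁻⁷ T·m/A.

B ≈ 3.71 μT

For an infinitely long straight wire, B = μ₀I/(2πd).
B = (4π×10⁻⁷ × 0.847) / (2π × 0.0456) = 3.71×10⁻⁶ T.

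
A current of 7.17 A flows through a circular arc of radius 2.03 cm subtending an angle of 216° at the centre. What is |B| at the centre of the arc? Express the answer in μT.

B ≈ 133 μT

The Biot–Savart field of a circular arc at its centre is B = μ₀Iφ/(4πR), with φ = 3.77 rad.
B = (4π×10⁻⁷ × 7.17 × 3.77) / (4π × 0.0203) = 1.33×10⁻⁴ T.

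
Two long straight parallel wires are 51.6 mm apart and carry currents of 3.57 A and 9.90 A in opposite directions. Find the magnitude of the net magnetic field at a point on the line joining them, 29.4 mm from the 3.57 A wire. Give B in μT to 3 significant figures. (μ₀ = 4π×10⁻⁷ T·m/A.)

B ≈ 113 μT

Each long wire gives B = μ₀I/(2πd). Distances are d₁ = 0.0294 m and d₂ = 0.0222 m.
B₁ = 2.43×10⁻⁵ T, B₂ = 8.92×10⁻⁵ T.
Between antiparallel currents both contributions point the same way, so they add. B = B₁ + B₂ = 2.43×10⁻⁵ + 8.92×10⁻⁵ = 1.13×10⁻⁴ T.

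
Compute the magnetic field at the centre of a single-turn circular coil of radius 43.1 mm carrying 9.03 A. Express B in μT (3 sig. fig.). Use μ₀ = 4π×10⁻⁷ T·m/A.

B ≈ 132 μT

At the centre of a circular loop the Biot–Savart law gives B = μ₀I/(2R).
B = (4π×10⁻⁷ × 9.03) / (2 × 0.0431) = 1.32×10⁻⁴ T.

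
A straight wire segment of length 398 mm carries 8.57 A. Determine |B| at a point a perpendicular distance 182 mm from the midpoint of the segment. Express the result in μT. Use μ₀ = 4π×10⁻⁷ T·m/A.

For a finite straight segment, B = (μ₀I/4πd)(sinθ₁ + sinθ₂), where θ₁, θ₂ are the angles from the perpendicular to each end.
The perpendicular from the point meets the wire at its midpoint, so each end is L/2 = 0.199 m away along the wire.
sinθ₁ = 0.199/√(0.199²+0.182²) = 0.7379; sinθ₂ = 0.199/√(0.199²+0.182²) = 0.7379.
B = (4π×10⁻⁷ × 8.57) / (4π × 0.182) × (0.7379 + 0.7379) = 6.95×10⁻⁶ T.

B ≈ 6.95 μT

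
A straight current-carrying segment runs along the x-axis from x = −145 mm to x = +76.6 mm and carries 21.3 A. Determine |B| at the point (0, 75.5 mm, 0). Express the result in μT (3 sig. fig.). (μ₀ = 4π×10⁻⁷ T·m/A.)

For a finite straight segment, B = (μ₀I/4πd)(sinθ₁ + sinθ₂), where θ₁, θ₂ are the angles from the perpendicular to each end.
The perpendicular distance is d = 0.0755 m; the end-offsets along the wire are a = 0.145 m and b = 0.0766 m.
sinθ₁ = 0.145/√(0.145²+0.0755²) = 0.8870; sinθ₂ = 0.0766/√(0.0766²+0.0755²) = 0.7122.
B = (4π×10⁻⁷ × 21.3) / (4π × 0.0755) × (0.8870 + 0.7122) = 4.51×10⁻⁵ T.

B ≈ 45.1 μT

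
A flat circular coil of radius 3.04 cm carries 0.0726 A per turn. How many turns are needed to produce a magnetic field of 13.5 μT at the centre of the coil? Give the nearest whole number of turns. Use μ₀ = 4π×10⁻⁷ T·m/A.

N = 9

For an N-turn coil, B = Nμ₀I/(2R). A single turn gives B₁ = 1.50×10⁻⁶ T with R = 0.0304 m.
N = B/B₁ = 1.35×10⁻⁵ / 1.50×10⁻⁶ = 9.00.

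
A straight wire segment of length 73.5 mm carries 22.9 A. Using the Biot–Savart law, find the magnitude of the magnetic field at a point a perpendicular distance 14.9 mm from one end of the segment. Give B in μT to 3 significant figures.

B ≈ 151 μT

For a finite straight segment, B = (μ₀I/4πd)(sinθ₁ + sinθ₂), where θ₁, θ₂ are the angles from the perpendicular to each end.
The perpendicular foot is at one end, so the two end-offsets along the wire are 0 and L = 0.0735 m.
sinθ₁ = 0/√(0²+0.0149²) = 0.0000; sinθ₂ = 0.0735/√(0.0735²+0.0149²) = 0.9801.
B = (4π×10⁻⁷ × 22.9) / (4π × 0.0149) × (0.0000 + 0.9801) = 1.51×10⁻⁴ T.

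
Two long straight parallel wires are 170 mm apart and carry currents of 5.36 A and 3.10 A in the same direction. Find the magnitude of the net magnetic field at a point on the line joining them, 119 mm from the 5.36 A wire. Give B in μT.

Each long wire gives B = μ₀I/(2πd). Distances are d₁ = 0.119 m and d₂ = 0.051 m.
B₁ = 9.01×10⁻⁶ T, B₂ = 1.22×10⁻⁵ T.
Between parallel currents the two contributions point in opposite directions, so they subtract. B = |B₁ − B₂| = |9.01×10⁻⁶ − 1.22×10⁻⁵| = 3.15×10⁻⁶ T.

B ≈ 3.15 μT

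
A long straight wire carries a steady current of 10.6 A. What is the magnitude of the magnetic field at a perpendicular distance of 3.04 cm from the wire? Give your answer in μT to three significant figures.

For an infinitely long straight wire, B = μ₀I/(2πd).
B = (4π×10⁻⁷ × 10.6) / (2π × 0.0304) = 6.97×10⁻⁵ T.

B ≈ 69.7 μT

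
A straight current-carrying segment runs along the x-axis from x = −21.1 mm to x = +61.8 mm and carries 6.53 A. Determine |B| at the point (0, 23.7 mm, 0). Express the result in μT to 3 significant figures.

For a finite straight segment, B = (μ₀I/4πd)(sinθ₁ + sinθ₂), where θ₁, θ₂ are the angles from the perpendicular to each end.
The perpendicular distance is d = 0.0237 m; the end-offsets along the wire are a = 0.0211 m and b = 0.0618 m.
sinθ₁ = 0.0211/√(0.0211²+0.0237²) = 0.6650; sinθ₂ = 0.0618/√(0.0618²+0.0237²) = 0.9337.
B = (4π×10⁻⁷ × 6.53) / (4π × 0.0237) × (0.6650 + 0.9337) = 4.40×10⁻⁵ T.

B ≈ 44.0 μT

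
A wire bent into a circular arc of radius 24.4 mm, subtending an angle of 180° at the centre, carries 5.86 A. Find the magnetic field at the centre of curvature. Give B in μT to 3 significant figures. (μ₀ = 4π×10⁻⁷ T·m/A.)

The Biot–Savart field of a circular arc at its centre is B = μ₀Iφ/(4πR), with φ = 3.142 rad.
B = (4π×10⁻⁷ × 5.86 × 3.142) / (4π × 0.0244) = 7.54×10⁻⁵ T.

B ≈ 75.4 μT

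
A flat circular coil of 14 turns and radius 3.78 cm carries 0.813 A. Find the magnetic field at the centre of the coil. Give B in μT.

For an N-turn flat coil, B = Nμ₀I/(2R) with R = 0.0378 m.
B = 14 × 1.35×10⁻⁵ T = 1.89×10⁻⁴ T.

B ≈ 189 μT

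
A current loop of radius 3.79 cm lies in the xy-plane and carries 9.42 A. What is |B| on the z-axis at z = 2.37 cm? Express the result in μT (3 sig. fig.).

On the axis of a circular loop, B = μ₀IR² / [2(R²+z²)^(3/2)].
R² + z² = (0.0379)² + (0.0237)² = 0.001998 m², and (R²+z²)^(3/2) = 8.93×10⁻⁵ m³.
B = (4π×10⁻⁷ × 9.42 × 0.001436) / (2 × 8.93×10⁻⁵) = 9.52×10⁻⁵ T.

B ≈ 95.2 μT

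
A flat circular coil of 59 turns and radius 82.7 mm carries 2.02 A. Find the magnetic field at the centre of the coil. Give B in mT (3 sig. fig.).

B ≈ 0.905 mT

For an N-turn flat coil, B = Nμ₀I/(2R) with R = 0.0827 m.
B = 59 × 1.53×10⁻⁵ T = 9.05×10⁻⁴ T.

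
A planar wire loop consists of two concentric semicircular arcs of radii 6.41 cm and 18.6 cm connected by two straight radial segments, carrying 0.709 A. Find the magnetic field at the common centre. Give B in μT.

B ≈ 2.28 μT

The radial connectors point toward the centre, so dl × r̂ = 0 and they contribute nothing.
Each semicircle gives μ₀I/(4R): inner arc 3.47×10⁻⁶ T, outer arc 1.20×10⁻⁶ T.
The two arcs carry current in opposite angular senses, so their fields oppose: B = |3.47×10⁻⁶ − 1.20×10⁻⁶| = 2.28×10⁻⁶ T.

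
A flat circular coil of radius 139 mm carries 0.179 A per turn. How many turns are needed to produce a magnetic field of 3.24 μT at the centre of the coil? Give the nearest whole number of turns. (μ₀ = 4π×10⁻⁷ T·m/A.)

For an N-turn coil, B = Nμ₀I/(2R). A single turn gives B₁ = 8.09×10⁻⁷ T with R = 0.139 m.
N = B/B₁ = 3.24×10⁻⁶ / 8.09×10⁻⁷ = 4.00.

N = 4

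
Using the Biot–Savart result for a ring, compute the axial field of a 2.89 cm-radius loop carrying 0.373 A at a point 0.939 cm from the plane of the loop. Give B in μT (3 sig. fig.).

On the axis of a circular loop, B = μ₀IR² / [2(R²+z²)^(3/2)].
R² + z² = (0.0289)² + (0.00939)² = 0.0009234 m², and (R²+z²)^(3/2) = 2.81×10⁻⁵ m³.
B = (4π×10⁻⁷ × 0.373 × 0.0008352) / (2 × 2.81×10⁻⁵) = 6.98×10⁻⁶ T.

B ≈ 6.98 μT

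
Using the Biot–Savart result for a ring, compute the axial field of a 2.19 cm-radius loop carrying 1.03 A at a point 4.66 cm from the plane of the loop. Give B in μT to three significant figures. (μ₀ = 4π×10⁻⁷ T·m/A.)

B ≈ 2.27 μT

On the axis of a circular loop, B = μ₀IR² / [2(R²+z²)^(3/2)].
R² + z² = (0.0219)² + (0.0466)² = 0.002651 m², and (R²+z²)^(3/2) = 1.37×10⁻⁴ m³.
B = (4π×10⁻⁷ × 1.03 × 0.0004796) / (2 × 1.37×10⁻⁴) = 2.27×10⁻⁶ T.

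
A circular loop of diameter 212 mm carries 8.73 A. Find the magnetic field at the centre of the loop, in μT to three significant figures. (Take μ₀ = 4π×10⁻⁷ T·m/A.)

At the centre of a circular loop the Biot–Savart law gives B = μ₀I/(2R) (so R = 0.106 m).
B = (4π×10⁻⁷ × 8.73) / (2 × 0.106) = 5.17×10⁻⁵ T.

B ≈ 51.7 μT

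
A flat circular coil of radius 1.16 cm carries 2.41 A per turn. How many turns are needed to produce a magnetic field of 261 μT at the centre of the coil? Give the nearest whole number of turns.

For an N-turn coil, B = Nμ₀I/(2R). A single turn gives B₁ = 1.31×10⁻⁴ T with R = 0.0116 m.
N = B/B₁ = 2.61×10⁻⁴ / 1.31×10⁻⁴ = 2.00.

N = 2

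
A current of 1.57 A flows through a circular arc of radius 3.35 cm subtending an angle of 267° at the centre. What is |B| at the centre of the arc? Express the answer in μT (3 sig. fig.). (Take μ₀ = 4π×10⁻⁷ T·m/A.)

The Biot–Savart field of a circular arc at its centre is B = μ₀Iφ/(4πR), with φ = 4.66 rad.
B = (4π×10⁻⁷ × 1.57 × 4.66) / (4π × 0.0335) = 2.18×10⁻⁵ T.

B ≈ 21.8 μT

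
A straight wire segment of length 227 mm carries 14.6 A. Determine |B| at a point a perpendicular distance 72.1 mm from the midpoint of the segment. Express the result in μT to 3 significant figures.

B ≈ 34.2 μT

For a finite straight segment, B = (μ₀I/4πd)(sinθ₁ + sinθ₂), where θ₁, θ₂ are the angles from the perpendicular to each end.
The perpendicular from the point meets the wire at its midpoint, so each end is L/2 = 0.1135 m away along the wire.
sinθ₁ = 0.1135/√(0.1135²+0.0721²) = 0.8441; sinθ₂ = 0.1135/√(0.1135²+0.0721²) = 0.8441.
B = (4π×10⁻⁷ × 14.6) / (4π × 0.0721) × (0.8441 + 0.8441) = 3.42×10⁻⁵ T.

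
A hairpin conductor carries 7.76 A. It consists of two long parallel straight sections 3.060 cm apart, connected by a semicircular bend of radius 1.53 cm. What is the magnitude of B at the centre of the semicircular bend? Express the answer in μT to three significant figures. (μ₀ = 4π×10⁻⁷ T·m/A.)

The semicircular arc contributes B_arc = μ₀I·π/(4πR) = μ₀I/(4R) = 1.59×10⁻⁴ T.
Each semi-infinite lead is at perpendicular distance R = 0.0153 m from the centre, with the perpendicular foot at its near end, so it contributes μ₀I/(4πR); both point the same way, together 1.01×10⁻⁴ T.
Arc and leads all point the same direction: B = 1.59×10⁻⁴ + 1.01×10⁻⁴ = 2.61×10⁻⁴ T.

B ≈ 261 μT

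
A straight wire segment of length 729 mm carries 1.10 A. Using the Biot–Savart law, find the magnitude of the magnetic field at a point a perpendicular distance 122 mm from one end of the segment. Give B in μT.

B ≈ 0.889 μT

For a finite straight segment, B = (μ₀I/4πd)(sinθ₁ + sinθ₂), where θ₁, θ₂ are the angles from the perpendicular to each end.
The perpendicular foot is at one end, so the two end-offsets along the wire are 0 and L = 0.729 m.
sinθ₁ = 0/√(0²+0.122²) = 0.0000; sinθ₂ = 0.729/√(0.729²+0.122²) = 0.9863.
B = (4π×10⁻⁷ × 1.10) / (4π × 0.122) × (0.0000 + 0.9863) = 8.89×10⁻⁷ T.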